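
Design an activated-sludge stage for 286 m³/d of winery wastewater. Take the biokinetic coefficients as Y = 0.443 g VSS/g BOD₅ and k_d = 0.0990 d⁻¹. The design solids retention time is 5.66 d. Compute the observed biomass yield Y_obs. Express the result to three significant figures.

Y_obs ≈ 0.284 g VSS/g BOD₅

Y_obs = Y / (1 + k_d θ_c) = 0.443 / (1 + 0.0990 × 5.66) = 0.443 / 1.560 = 0.2839.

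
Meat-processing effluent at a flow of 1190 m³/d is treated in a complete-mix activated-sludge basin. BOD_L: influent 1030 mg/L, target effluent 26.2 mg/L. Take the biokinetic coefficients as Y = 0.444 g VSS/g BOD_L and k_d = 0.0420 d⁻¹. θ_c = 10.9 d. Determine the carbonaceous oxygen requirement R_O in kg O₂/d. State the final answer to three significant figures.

The observed yield is Y_obs = Y/(1 + k_d·θ_c) = 0.444 / (1 + 0.0420 × 10.9) = 0.444 / 1.458 = 0.3046 g VSS per g BOD_L removed.
Substrate removed = Q·(S₀ − S) = 1190 m³/d × (1030 − 26.2) g/m³ = 1.19×10^6 g/d = 1195 kg/d.
Biomass synthesised: P_X = Y_obs × 1195 = 363.8 kg VSS/d.
R_O = Q·(S₀ − S) − 1.42·P_X = 1195 − 1.42 × 363.8 = 677.9 kg O₂/d.

R_O ≈ 678 kg O₂/d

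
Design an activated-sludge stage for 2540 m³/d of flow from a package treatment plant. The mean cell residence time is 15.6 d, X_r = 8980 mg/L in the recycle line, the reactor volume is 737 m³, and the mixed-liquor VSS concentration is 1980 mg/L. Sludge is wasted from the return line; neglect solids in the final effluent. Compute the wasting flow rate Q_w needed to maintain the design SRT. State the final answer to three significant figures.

Q_w ≈ 10.4 m³/d

θ_c = V·X/(Q_w·X_r) when wasting from the recycle, so Q_w = V·X/(θ_c·X_r) = 737.0 × 1980 / (15.6 × 8980) = 10.42 m³/d.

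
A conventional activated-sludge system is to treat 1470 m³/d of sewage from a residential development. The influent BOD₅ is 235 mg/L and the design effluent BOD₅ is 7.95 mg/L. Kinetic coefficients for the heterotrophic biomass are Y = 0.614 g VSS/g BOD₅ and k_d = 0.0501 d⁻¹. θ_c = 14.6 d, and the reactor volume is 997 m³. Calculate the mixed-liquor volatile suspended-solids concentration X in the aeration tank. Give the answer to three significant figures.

X ≈ 1730 mg/L

From V·X·(1 + k_d·θ_c) = Y·Q·(S₀ − S)·θ_c: X = 0.614 × 1470 × (235 − 7.95) × 14.6 / [997 × (1 + 0.0501 × 14.6)] = 1733 mg/L.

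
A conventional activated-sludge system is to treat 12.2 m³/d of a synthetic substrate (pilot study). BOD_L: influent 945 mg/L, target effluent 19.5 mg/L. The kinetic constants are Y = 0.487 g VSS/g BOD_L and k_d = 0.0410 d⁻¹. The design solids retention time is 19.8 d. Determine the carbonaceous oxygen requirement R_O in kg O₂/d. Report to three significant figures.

The observed yield is Y_obs = Y/(1 + k_d·θ_c) = 0.487 / (1 + 0.0410 × 19.8) = 0.487 / 1.812 = 0.2688 g VSS per g BOD_L removed.
ΔS = 945 − 19.5 = 925.5 mg/L, so the substrate removal rate is 12.2 × 925.5/1000 = 11.29 kg BOD_L/d.
P_X = Y_obs·Q·(S₀ − S) = 0.2688 × 11.29 = 3.035 kg VSS/d.
Carbonaceous O₂ demand = substrate oxidised − cell-mass equivalent = 11.29 − 1.42 × 3.035 = 6.981 kg O₂/d.

R_O ≈ 6.98 kg O₂/d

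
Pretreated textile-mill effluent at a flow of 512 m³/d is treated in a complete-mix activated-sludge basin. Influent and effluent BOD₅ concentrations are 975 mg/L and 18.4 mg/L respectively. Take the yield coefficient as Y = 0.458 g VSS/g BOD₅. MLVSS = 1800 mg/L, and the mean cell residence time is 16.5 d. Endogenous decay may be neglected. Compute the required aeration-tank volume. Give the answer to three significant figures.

With k_d = 0 the design equation reduces to V = Y Q (S₀−S) θ_c / X = 0.458 × 512 × (975 − 18.4) × 16.5 / 1800 = 2056 m³.

V ≈ 2060 m³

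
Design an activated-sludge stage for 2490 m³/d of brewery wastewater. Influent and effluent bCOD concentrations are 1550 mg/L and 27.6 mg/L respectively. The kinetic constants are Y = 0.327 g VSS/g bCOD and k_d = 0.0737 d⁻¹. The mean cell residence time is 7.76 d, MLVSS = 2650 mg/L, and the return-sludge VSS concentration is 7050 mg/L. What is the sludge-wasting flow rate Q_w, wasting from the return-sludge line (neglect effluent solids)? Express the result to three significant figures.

Q_w ≈ 112 m³/d

From the SRT design equation V = Y Q (S₀−S) θ_c / [X (1 + k_d θ_c)] = 0.327 × 2490 × (1550 − 27.6) × 7.76 / [2650 × (1 + 0.0737 × 7.76)] = 9.62×10^6 / 4166 = 2309 m³.
Wasting from the return line (neglecting effluent solids): Q_w = V·X / (θ_c·X_r) = 2309 × 2650 / (7.76 × 7050) = 111.9 m³/d.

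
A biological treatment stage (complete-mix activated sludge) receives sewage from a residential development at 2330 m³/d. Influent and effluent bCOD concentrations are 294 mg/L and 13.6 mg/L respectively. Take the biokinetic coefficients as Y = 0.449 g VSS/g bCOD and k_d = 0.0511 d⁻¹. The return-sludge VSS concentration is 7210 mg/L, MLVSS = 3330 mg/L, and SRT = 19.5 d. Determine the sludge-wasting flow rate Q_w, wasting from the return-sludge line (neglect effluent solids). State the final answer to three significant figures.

Steady-state biomass mass balance: V·X·(1 + k_d·θ_c) = Y·Q·(S₀ − S)·θ_c, so V = 0.449 × 2330 × (294 − 13.6) × 19.5 / [3330 × (1 + 0.0511 × 19.5)] = 5.72×10^6 / 6648 = 860.4 m³.
Q_w = (V·X)/(θ_c X_r) = 860.4 × 3330 / (19.5 × 7210) = 20.38 m³/d.

Q_w ≈ 20.4 m³/d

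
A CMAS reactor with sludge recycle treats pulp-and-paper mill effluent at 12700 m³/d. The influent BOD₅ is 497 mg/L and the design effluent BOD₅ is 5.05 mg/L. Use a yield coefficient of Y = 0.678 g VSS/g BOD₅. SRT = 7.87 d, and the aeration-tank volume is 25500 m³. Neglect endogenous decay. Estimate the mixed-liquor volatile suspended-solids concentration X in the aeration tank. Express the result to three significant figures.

X = Y·Q·ΔS·θ_c / V = 0.678 × 12700 × (497 − 5.05) × 7.87 / 25500 = 1307 mg/L.

X ≈ 1310 mg/L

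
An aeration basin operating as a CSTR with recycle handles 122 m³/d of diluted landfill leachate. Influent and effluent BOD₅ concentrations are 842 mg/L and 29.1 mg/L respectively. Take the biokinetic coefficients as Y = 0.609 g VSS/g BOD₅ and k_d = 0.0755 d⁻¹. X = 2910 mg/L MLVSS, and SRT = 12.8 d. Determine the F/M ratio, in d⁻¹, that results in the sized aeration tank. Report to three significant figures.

F/M ≈ 0.261 d⁻¹

Steady-state biomass mass balance: V·X·(1 + k_d·θ_c) = Y·Q·(S₀ − S)·θ_c, so V = 0.609 × 122 × (842 − 29.1) × 12.8 / [2910 × (1 + 0.0755 × 12.8)] = 7.73×10^5 / 5722 = 135.1 m³.
F/M = applied load / biomass = Q·S₀/(V·X) = 122 × 842 / (135.1 × 2910) = 0.2613 d⁻¹.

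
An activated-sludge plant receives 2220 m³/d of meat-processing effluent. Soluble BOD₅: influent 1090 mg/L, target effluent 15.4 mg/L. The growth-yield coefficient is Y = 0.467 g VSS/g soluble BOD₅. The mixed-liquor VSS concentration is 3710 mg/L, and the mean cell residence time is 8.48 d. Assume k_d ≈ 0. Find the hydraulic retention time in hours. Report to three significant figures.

τ ≈ 27.5 h

With k_d = 0 the design equation reduces to V = Y Q (S₀−S) θ_c / X = 0.467 × 2220 × (1090 − 15.4) × 8.48 / 3710 = 2546 m³.
τ = V/Q = 2546/2220 = 1.147 d, or 27.53 h.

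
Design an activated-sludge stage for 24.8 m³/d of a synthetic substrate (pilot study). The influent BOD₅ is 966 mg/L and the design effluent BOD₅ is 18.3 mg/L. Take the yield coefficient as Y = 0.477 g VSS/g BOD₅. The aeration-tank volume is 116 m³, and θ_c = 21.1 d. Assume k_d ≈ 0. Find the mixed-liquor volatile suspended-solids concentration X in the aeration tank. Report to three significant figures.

From V·X = Y·Q·(S₀ − S)·θ_c (decay neglected): X = 0.477 × 24.8 × (966 − 18.3) × 21.1 / 116 = 2039 mg/L.

X ≈ 2040 mg/L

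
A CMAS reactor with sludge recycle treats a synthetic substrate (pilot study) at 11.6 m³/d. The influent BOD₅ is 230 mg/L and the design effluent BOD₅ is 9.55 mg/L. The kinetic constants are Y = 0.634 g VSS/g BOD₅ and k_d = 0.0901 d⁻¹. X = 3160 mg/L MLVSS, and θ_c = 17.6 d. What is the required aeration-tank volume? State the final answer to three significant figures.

Steady-state biomass mass balance: V·X·(1 + k_d·θ_c) = Y·Q·(S₀ − S)·θ_c, so V = 0.634 × 11.6 × (230 − 9.55) × 17.6 / [3160 × (1 + 0.0901 × 17.6)] = 2.85×10^4 / 8171 = 3.492 m³.

V ≈ 3.49 m³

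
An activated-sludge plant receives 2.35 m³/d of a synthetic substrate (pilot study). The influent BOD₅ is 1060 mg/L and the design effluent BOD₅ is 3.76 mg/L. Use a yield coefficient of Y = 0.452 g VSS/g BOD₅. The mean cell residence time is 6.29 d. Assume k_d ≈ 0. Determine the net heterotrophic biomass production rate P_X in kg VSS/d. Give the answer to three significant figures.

P_X ≈ 1.12 kg VSS/d

No decay correction is needed, so Y_obs = Y = 0.452.
Q·(S₀ − S) = 2.35 × (1060 − 3.76) × 10⁻³ = 2.482 kg/d removed.
Biomass produced: P_X = Y_obs·Q·ΔS = 0.4520 × 2.482 ≈ 1.122 kg VSS/d.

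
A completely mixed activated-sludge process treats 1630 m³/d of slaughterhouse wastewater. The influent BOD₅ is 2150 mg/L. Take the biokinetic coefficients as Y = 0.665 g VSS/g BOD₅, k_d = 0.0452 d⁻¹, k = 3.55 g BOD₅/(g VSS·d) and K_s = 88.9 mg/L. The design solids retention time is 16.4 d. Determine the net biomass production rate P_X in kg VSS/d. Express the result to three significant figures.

P_X ≈ 1340 kg VSS/d

Effluent substrate depends only on kinetics and SRT: S = K_s(1 + k_d θ_c) / [θ_c(Yk − k_d) − 1] = 88.9 × (1 + 0.0452 × 16.4) / [16.4 × (0.665 × 3.55 − 0.0452) − 1] = 154.8 / 36.98 = 4.187 mg/L.
Correct the yield for decay: Y_obs = Y/(1 + k_d θ_c) = 0.665 / (1 + 0.0452 × 16.4) = 0.665 / 1.741 = 0.3819.
ΔS = 2150 − 4.19 = 2146 mg/L, so the substrate removal rate is 1630 × 2146/1000 = 3498 kg BOD₅/d.
Biomass produced: P_X = Y_obs·Q·ΔS = 0.3819 × 3498 ≈ 1336 kg VSS/d.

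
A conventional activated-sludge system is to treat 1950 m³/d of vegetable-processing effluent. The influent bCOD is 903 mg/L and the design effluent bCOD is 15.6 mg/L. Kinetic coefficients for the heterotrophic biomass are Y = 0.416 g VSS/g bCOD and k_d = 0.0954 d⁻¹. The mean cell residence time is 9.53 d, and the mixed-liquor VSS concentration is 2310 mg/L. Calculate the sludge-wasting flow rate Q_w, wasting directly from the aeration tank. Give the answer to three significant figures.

From the SRT design equation V = Y Q (S₀−S) θ_c / [X (1 + k_d θ_c)] = 0.416 × 1950 × (903 − 15.6) × 9.53 / [2310 × (1 + 0.0954 × 9.53)] = 6.86×10^6 / 4410 = 1556 m³.
For wasting at MLVSS concentration, Q_w = V/θ_c = 1556/9.53 = 163.2 m³/d.

Q_w ≈ 163 m³/d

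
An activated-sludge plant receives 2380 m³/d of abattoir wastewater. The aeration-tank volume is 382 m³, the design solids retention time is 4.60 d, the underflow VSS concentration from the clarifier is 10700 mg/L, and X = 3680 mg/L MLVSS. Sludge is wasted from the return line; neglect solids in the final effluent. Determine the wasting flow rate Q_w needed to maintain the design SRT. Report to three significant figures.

Q_w ≈ 28.6 m³/d

Wasting from the return line (neglecting effluent solids): Q_w = V·X / (θ_c·X_r) = 382.0 × 3680 / (4.60 × 10700) = 28.56 m³/d.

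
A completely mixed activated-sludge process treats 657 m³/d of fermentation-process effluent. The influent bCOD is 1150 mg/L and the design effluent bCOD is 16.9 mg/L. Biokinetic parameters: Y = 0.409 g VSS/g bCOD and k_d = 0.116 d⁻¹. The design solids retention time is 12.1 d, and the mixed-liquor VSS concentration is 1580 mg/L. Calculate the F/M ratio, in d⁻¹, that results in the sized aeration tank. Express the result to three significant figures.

F/M ≈ 0.493 d⁻¹

Steady-state biomass mass balance: V·X·(1 + k_d·θ_c) = Y·Q·(S₀ − S)·θ_c, so V = 0.409 × 657 × (1150 − 16.9) × 12.1 / [1580 × (1 + 0.116 × 12.1)] = 3.68×10^6 / 3798 = 970.1 m³.
F/M = Q·S₀ / (V·X) = 657 × 1150 / (970.1 × 1580) = 0.4929 g bCOD·(g VSS·d)⁻¹.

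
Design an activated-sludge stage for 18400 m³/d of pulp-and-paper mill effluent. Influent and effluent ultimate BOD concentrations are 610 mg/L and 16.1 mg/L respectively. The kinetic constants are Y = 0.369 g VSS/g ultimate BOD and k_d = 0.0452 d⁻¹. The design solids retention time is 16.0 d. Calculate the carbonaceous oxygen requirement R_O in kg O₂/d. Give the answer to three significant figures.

The observed yield is Y_obs = Y/(1 + k_d·θ_c) = 0.369 / (1 + 0.0452 × 16.0) = 0.369 / 1.723 = 0.2141 g VSS per g ultimate BOD removed.
Mass of ultimate BOD removed per day: Q(S₀ − S) = 18400 × 593.9 g/m³ = 10928 kg/d.
Net sludge production P_X = 0.2141 × 10928 = 2340 kg VSS/d.
R_O = Q·(S₀ − S) − 1.42·P_X = 10928 − 1.42 × 2340 = 7605 kg O₂/d.

R_O ≈ 7600 kg O₂/d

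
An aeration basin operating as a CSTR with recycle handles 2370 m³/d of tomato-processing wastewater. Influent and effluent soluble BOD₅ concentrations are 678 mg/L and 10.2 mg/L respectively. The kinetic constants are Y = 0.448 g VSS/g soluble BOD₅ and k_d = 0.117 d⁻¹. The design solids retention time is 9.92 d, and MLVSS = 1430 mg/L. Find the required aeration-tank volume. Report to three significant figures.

V ≈ 2280 m³

From the SRT design equation V = Y Q (S₀−S) θ_c / [X (1 + k_d θ_c)] = 0.448 × 2370 × (678 − 10.2) × 9.92 / [1430 × (1 + 0.117 × 9.92)] = 7.03×10^6 / 3090 = 2276 m³.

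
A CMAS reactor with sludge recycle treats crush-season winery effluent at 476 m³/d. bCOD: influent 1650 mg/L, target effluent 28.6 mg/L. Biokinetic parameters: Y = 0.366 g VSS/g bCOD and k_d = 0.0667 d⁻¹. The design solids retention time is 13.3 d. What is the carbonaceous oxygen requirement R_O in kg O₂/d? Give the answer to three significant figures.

The observed yield is Y_obs = Y/(1 + k_d·θ_c) = 0.366 / (1 + 0.0667 × 13.3) = 0.366 / 1.887 = 0.1939 g VSS per g bCOD removed.
ΔS = 1650 − 28.6 = 1621 mg/L, so the substrate removal rate is 476 × 1621/1000 = 771.8 kg bCOD/d.
Net sludge production P_X = 0.1939 × 771.8 = 149.7 kg VSS/d.
Carbonaceous O₂ demand = substrate oxidised − cell-mass equivalent = 771.8 − 1.42 × 149.7 = 559.2 kg O₂/d.

R_O ≈ 559 kg O₂/d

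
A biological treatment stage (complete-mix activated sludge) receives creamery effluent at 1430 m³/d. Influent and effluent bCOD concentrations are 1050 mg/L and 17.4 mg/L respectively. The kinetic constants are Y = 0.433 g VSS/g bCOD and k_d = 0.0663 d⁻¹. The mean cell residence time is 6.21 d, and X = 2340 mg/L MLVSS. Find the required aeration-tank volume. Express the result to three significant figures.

Rearranging the biomass balance for a CMAS with decay, V = Y·Q·ΔS·θ_c / [X·(1+k_d θ_c)] = 0.433 × 1430 × (1050 − 17.4) × 6.21 / [2340 × (1 + 0.0663 × 6.21)] = 3.97×10^6 / 3303 = 1202 m³.

V ≈ 1200 m³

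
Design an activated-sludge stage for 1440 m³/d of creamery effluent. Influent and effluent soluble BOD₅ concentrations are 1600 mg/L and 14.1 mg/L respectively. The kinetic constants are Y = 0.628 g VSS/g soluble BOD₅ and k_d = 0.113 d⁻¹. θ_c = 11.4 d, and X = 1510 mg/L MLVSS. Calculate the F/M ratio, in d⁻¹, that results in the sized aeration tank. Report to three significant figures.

F/M ≈ 0.322 d⁻¹

Steady-state biomass mass balance: V·X·(1 + k_d·θ_c) = Y·Q·(S₀ − S)·θ_c, so V = 0.628 × 1440 × (1600 − 14.1) × 11.4 / [1510 × (1 + 0.113 × 11.4)] = 1.63×10^7 / 3455 = 4732 m³.
F/M = applied load / biomass = Q·S₀/(V·X) = 1440 × 1600 / (4732 × 1510) = 0.3225 d⁻¹.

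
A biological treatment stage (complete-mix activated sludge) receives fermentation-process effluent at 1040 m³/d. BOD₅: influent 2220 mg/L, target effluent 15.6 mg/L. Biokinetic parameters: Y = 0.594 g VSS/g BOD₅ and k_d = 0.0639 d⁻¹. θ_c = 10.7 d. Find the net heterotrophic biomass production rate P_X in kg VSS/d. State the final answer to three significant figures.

P_X ≈ 809 kg VSS/d

The observed yield is Y_obs = Y/(1 + k_d·θ_c) = 0.594 / (1 + 0.0639 × 10.7) = 0.594 / 1.684 = 0.3528 g VSS per g BOD₅ removed.
Mass of BOD₅ removed per day: Q(S₀ − S) = 1040 × 2204 g/m³ = 2293 kg/d.
Net biomass production P_X = Y_obs × Q·(S₀ − S) = 0.3528 × 2293 = 808.8 kg VSS/d.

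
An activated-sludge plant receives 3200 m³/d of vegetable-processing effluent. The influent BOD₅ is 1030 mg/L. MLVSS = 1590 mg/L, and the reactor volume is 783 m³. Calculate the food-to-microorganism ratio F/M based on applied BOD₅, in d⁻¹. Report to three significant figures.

Food-to-microorganism ratio F/M = Q S₀ / (V X) = 3200 × 1030 / (783.0 × 1590) = 2.647 d⁻¹.

F/M ≈ 2.65 d⁻¹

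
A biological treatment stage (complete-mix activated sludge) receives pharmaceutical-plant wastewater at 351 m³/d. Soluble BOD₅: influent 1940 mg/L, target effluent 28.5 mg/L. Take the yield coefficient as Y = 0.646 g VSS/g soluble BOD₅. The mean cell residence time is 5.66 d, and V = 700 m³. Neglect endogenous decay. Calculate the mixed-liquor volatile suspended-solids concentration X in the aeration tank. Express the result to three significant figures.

X ≈ 3500 mg/L

Without decay, X = Y Q (S₀−S) θ_c / V = 0.646 × 351 × (1940 − 28.5) × 5.66 / 700 = 3505 mg/L.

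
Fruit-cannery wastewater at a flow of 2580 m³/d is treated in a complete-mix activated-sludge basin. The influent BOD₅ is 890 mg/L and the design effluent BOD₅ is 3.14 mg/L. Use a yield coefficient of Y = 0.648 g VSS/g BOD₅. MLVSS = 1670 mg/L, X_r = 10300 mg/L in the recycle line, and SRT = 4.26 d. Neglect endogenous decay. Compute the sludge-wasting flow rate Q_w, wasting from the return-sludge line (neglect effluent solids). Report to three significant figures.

With k_d = 0 the design equation reduces to V = Y Q (S₀−S) θ_c / X = 0.648 × 2580 × (890 − 3.14) × 4.26 / 1670 = 3782 m³.
Wasting from the return line (neglecting effluent solids): Q_w = V·X / (θ_c·X_r) = 3782 × 1670 / (4.26 × 10300) = 144.0 m³/d.

Q_w ≈ 144 m³/d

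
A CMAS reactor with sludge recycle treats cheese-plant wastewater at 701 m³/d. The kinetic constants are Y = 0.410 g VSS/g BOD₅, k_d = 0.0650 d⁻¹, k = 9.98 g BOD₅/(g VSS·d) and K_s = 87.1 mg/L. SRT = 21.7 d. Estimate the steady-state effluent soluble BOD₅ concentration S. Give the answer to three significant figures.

For a completely mixed reactor with recycle the Lawrence–McCarty relation gives S = K_s·(1 + k_d·θ_c) / [θ_c·(Y·k − k_d) − 1] = 87.1 × (1 + 0.0650 × 21.7) / [21.7 × (0.410 × 9.98 − 0.0650) − 1] = 210.0 / 86.38 = 2.431 mg/L.

S ≈ 2.43 mg/L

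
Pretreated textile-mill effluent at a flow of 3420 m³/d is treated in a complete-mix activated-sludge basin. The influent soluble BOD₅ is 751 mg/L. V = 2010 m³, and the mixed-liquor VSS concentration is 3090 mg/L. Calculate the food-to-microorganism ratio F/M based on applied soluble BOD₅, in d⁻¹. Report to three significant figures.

F/M ≈ 0.414 d⁻¹

F/M = Q·S₀ / (V·X) = 3420 × 751 / (2010 × 3090) = 0.4135 g soluble BOD₅·(g VSS·d)⁻¹.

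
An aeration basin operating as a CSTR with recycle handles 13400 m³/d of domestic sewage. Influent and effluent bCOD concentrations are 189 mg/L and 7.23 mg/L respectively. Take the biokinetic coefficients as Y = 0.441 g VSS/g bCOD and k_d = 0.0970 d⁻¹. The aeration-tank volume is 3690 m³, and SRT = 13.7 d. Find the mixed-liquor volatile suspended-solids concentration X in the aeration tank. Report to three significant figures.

X ≈ 1710 mg/L

Solving the biomass balance for X: X = Y Q (S₀−S) θ_c / [V (1+k_d θ_c)] = 0.441 × 13400 × (189 − 7.23) × 13.7 / [3690 × (1 + 0.0970 × 13.7)] = 1712 mg/L.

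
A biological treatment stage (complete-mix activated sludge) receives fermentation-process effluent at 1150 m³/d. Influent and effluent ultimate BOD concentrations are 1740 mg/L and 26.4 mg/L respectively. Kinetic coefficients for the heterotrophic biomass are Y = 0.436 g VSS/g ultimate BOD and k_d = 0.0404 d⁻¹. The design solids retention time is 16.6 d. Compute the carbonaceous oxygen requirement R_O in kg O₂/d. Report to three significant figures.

Y_obs = Y / (1 + k_d θ_c) = 0.436 / (1 + 0.0404 × 16.6) = 0.436 / 1.671 = 0.2610.
Q·(S₀ − S) = 1150 × (1740 − 26.4) × 10⁻³ = 1971 kg/d removed.
Net sludge production P_X = 0.2610 × 1971 = 514.3 kg VSS/d.
R_O = Q·(S₀ − S) − 1.42·P_X = 1971 − 1.42 × 514.3 = 1240 kg O₂/d.

R_O ≈ 1240 kg O₂/d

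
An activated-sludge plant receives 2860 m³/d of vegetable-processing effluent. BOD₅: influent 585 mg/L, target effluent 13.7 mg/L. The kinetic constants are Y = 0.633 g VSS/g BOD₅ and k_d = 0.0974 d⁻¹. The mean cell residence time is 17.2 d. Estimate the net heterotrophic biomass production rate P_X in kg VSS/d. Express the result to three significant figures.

Correct the yield for decay: Y_obs = Y/(1 + k_d θ_c) = 0.633 / (1 + 0.0974 × 17.2) = 0.633 / 2.675 = 0.2366.
Q·(S₀ − S) = 2860 × (585 − 13.7) × 10⁻³ = 1634 kg/d removed.
P_X = Y_obs · Q(S₀ − S) = 0.2366 × 1634 = 386.6 kg VSS/d.

P_X ≈ 387 kg VSS/d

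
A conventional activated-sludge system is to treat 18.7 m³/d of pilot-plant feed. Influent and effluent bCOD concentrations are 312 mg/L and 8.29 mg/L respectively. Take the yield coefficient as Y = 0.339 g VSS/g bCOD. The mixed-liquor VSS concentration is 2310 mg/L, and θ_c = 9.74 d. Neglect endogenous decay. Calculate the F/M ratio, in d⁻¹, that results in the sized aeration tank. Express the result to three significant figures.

F/M ≈ 0.311 d⁻¹

Biomass mass balance (decay neglected): V·X = Y·Q·(S₀ − S)·θ_c, so V = 0.339 × 18.7 × (312 − 8.29) × 9.74 / 2310 = 8.118 m³.
F/M = applied load / biomass = Q·S₀/(V·X) = 18.7 × 312 / (8.118 × 2310) = 0.3111 d⁻¹.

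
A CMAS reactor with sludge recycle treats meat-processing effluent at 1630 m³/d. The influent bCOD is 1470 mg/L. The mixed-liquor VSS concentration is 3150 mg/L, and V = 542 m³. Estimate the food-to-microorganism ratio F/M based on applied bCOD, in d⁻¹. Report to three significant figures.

F/M = Q·S₀ / (V·X) = 1630 × 1470 / (542.0 × 3150) = 1.403 g bCOD·(g VSS·d)⁻¹.

F/M ≈ 1.40 d⁻¹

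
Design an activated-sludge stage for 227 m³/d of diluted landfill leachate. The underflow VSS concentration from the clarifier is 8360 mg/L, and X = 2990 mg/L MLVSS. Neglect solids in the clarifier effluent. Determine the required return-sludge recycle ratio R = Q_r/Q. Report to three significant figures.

Mass balance around the secondary clarifier (neglecting effluent solids): R = X / (X_r − X) = 2990 / (8360 − 2990) = 0.5568.

R ≈ 0.557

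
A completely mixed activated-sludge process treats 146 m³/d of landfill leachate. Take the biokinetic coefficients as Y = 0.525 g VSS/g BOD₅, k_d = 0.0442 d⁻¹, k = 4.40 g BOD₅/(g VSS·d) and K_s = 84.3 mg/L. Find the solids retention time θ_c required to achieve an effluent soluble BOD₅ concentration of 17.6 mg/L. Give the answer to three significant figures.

From 1/θ_c = Y·k·S/(K_s + S) − k_d: Y·k·S/(K_s+S) = 0.525 × 4.40 × 17.6 / (84.3 + 17.6) = 0.3990 d⁻¹.
θ_c = 1/(μ − k_d) = 1/(0.3990 − 0.0442) = 1/0.3548 = 2.819 d.

θ_c ≈ 2.82 d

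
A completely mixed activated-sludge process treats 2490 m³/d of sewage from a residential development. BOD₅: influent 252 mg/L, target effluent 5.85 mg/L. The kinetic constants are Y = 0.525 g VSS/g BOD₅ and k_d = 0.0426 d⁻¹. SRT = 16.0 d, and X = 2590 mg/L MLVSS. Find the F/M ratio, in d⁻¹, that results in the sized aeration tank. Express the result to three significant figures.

From the SRT design equation V = Y Q (S₀−S) θ_c / [X (1 + k_d θ_c)] = 0.525 × 2490 × (252 − 5.85) × 16.0 / [2590 × (1 + 0.0426 × 16.0)] = 5.15×10^6 / 4355 = 1182 m³.
F/M = applied load / biomass = Q·S₀/(V·X) = 2490 × 252 / (1182 × 2590) = 0.2049 d⁻¹.

F/M ≈ 0.205 d⁻¹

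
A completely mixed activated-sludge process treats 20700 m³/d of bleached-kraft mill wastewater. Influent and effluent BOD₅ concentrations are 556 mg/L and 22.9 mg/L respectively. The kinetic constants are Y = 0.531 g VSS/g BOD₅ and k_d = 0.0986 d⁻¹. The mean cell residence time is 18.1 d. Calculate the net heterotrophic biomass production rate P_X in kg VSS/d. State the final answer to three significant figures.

Correct the yield for decay: Y_obs = Y/(1 + k_d θ_c) = 0.531 / (1 + 0.0986 × 18.1) = 0.531 / 2.785 = 0.1907.
Q·(S₀ − S) = 20700 × (556 − 22.9) × 10⁻³ = 11035 kg/d removed.
P_X = Y_obs · Q(S₀ − S) = 0.1907 × 11035 = 2104 kg VSS/d.

P_X ≈ 2100 kg VSS/d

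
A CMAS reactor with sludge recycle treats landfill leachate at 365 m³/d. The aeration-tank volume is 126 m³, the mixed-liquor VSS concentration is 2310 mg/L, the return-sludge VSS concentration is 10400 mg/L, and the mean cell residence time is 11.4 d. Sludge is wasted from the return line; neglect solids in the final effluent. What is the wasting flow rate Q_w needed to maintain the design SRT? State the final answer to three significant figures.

Q_w = (V·X)/(θ_c X_r) = 126.0 × 2310 / (11.4 × 10400) = 2.455 m³/d.

Q_w ≈ 2.45 m³/d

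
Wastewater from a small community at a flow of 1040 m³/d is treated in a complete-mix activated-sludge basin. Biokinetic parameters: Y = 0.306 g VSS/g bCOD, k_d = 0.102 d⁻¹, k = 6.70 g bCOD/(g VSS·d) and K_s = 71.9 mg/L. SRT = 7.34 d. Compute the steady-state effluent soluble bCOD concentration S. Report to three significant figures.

S ≈ 9.45 mg/L

From the Monod/SRT balance for a CMAS, S = K_s·(1+k_d θ_c)/[θ_c·(Y k − k_d) − 1] = 71.9 × (1 + 0.102 × 7.34) / [7.34 × (0.306 × 6.70 − 0.102) − 1] = 125.7 / 13.30 = 9.454 mg/L.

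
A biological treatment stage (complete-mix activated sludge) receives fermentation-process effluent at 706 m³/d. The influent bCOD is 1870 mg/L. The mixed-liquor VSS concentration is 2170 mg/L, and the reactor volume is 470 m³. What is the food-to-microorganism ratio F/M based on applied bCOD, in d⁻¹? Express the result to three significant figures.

F/M ≈ 1.29 d⁻¹

F/M = Q·S₀ / (V·X) = 706 × 1870 / (470.0 × 2170) = 1.294 g bCOD·(g VSS·d)⁻¹.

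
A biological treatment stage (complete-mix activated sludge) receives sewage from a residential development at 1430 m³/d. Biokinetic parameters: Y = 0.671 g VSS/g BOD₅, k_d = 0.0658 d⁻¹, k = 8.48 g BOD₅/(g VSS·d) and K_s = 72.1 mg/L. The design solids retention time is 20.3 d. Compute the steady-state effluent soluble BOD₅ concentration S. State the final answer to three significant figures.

S ≈ 1.49 mg/L

From the Monod/SRT balance for a CMAS, S = K_s·(1+k_d θ_c)/[θ_c·(Y k − k_d) − 1] = 72.1 × (1 + 0.0658 × 20.3) / [20.3 × (0.671 × 8.48 − 0.0658) − 1] = 168.4 / 113.2 = 1.488 mg/L.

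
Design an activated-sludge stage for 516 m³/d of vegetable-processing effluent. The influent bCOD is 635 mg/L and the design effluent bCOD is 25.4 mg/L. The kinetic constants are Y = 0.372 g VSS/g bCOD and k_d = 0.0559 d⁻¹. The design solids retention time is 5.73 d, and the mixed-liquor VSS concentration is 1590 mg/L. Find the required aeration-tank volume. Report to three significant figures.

V ≈ 319 m³

From the SRT design equation V = Y Q (S₀−S) θ_c / [X (1 + k_d θ_c)] = 0.372 × 516 × (635 − 25.4) × 5.73 / [1590 × (1 + 0.0559 × 5.73)] = 6.7×10^5 / 2099 = 319.4 m³.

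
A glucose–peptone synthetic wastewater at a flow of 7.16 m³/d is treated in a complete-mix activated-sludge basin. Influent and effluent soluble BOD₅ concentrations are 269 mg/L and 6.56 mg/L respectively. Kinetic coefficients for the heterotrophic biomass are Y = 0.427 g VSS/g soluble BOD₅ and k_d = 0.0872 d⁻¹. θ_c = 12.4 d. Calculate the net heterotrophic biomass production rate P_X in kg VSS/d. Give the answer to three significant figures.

P_X ≈ 0.386 kg VSS/d

The observed yield is Y_obs = Y/(1 + k_d·θ_c) = 0.427 / (1 + 0.0872 × 12.4) = 0.427 / 2.081 = 0.2052 g VSS per g soluble BOD₅ removed.
Q·(S₀ − S) = 7.16 × (269 − 6.56) × 10⁻³ = 1.879 kg/d removed.
P_X = Y_obs · Q(S₀ − S) = 0.2052 × 1.879 = 0.3855 kg VSS/d.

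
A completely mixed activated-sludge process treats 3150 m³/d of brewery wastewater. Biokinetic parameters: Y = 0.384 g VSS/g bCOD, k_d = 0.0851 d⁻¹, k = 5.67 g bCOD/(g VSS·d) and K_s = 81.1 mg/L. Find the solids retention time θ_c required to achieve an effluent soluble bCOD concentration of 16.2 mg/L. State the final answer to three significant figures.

At the target effluent, Y k S/(K_s+S) = 0.384×5.67×16.2/97.30 = 0.3625 d⁻¹.
Then 1/θ_c = μ − k_d = 0.3625 − 0.0851 = 0.2774 d⁻¹, giving θ_c = 3.605 d.

θ_c ≈ 3.60 d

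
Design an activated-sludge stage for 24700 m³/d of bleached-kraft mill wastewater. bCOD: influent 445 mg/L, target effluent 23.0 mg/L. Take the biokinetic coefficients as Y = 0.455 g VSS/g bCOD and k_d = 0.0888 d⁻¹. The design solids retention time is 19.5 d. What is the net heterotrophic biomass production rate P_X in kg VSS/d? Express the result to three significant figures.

P_X ≈ 1740 kg VSS/d

Y_obs = Y / (1 + k_d θ_c) = 0.455 / (1 + 0.0888 × 19.5) = 0.455 / 2.732 = 0.1666.
ΔS = 445 − 23.0 = 422.0 mg/L, so the substrate removal rate is 24700 × 422.0/1000 = 10423 kg bCOD/d.
Biomass produced: P_X = Y_obs·Q·ΔS = 0.1666 × 10423 ≈ 1736 kg VSS/d.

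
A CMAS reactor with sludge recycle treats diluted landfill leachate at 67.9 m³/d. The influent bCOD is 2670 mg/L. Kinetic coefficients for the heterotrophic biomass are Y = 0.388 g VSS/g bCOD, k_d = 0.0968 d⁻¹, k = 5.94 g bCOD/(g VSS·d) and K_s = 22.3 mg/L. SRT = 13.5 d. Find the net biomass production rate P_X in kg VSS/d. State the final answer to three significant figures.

From the Monod/SRT balance for a CMAS, S = K_s·(1+k_d θ_c)/[θ_c·(Y k − k_d) − 1] = 22.3 × (1 + 0.0968 × 13.5) / [13.5 × (0.388 × 5.94 − 0.0968) − 1] = 51.44 / 28.81 = 1.786 mg/L.
Y_obs = Y / (1 + k_d θ_c) = 0.388 / (1 + 0.0968 × 13.5) = 0.388 / 2.307 = 0.1682.
Substrate removed = Q·(S₀ − S) = 67.9 m³/d × (2670 − 1.79) g/m³ = 1.81×10^5 g/d = 181.2 kg/d.
So the net sludge growth is P_X = 0.1682 × 181.2 = 30.47 kg VSS/d.

P_X ≈ 30.5 kg VSS/d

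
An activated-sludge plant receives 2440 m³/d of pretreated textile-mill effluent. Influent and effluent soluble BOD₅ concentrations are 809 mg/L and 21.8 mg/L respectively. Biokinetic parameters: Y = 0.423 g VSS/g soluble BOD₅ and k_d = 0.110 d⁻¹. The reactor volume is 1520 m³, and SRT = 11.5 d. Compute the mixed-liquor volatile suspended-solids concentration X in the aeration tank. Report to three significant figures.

Solving the biomass balance for X: X = Y Q (S₀−S) θ_c / [V (1+k_d θ_c)] = 0.423 × 2440 × (809 − 21.8) × 11.5 / [1520 × (1 + 0.110 × 11.5)] = 2714 mg/L.

X ≈ 2710 mg/L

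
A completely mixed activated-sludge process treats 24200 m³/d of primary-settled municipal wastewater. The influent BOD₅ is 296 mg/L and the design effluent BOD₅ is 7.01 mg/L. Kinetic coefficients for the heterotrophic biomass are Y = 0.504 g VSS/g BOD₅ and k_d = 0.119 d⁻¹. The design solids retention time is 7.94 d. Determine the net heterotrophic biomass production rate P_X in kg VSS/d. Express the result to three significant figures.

The observed yield is Y_obs = Y/(1 + k_d·θ_c) = 0.504 / (1 + 0.119 × 7.94) = 0.504 / 1.945 = 0.2591 g VSS per g BOD₅ removed.
Mass of BOD₅ removed per day: Q(S₀ − S) = 24200 × 289.0 g/m³ = 6994 kg/d.
Net biomass production P_X = Y_obs × Q·(S₀ − S) = 0.2591 × 6994 = 1812 kg VSS/d.

P_X ≈ 1810 kg VSS/d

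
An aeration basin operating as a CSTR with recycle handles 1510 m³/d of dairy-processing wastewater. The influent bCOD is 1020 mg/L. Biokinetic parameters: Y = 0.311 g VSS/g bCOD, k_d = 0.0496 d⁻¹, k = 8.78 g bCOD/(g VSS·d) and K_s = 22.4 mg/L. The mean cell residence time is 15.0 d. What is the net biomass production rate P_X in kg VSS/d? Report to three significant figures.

From the Monod/SRT balance for a CMAS, S = K_s·(1+k_d θ_c)/[θ_c·(Y k − k_d) − 1] = 22.4 × (1 + 0.0496 × 15.0) / [15.0 × (0.311 × 8.78 − 0.0496) − 1] = 39.07 / 39.21 = 0.9962 mg/L.
Observed yield with endogenous decay: Y_obs = Y / (1 + k_d·θ_c) = 0.311 / (1 + 0.0496 × 15.0) = 0.311 / 1.744 = 0.1783 g VSS/g bCOD.
Substrate removed = Q·(S₀ − S) = 1510 m³/d × (1020 − 0.996) g/m³ = 1.54×10^6 g/d = 1539 kg/d.
P_X = Y_obs · Q(S₀ − S) = 0.1783 × 1539 = 274.4 kg VSS/d.

P_X ≈ 274 kg VSS/d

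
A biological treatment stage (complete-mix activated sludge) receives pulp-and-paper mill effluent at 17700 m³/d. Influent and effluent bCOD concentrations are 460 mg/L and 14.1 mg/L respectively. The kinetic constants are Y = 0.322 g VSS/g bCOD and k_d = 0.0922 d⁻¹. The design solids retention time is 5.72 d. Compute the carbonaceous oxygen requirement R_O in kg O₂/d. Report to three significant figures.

R_O ≈ 5530 kg O₂/d

Observed yield with endogenous decay: Y_obs = Y / (1 + k_d·θ_c) = 0.322 / (1 + 0.0922 × 5.72) = 0.322 / 1.527 = 0.2108 g VSS/g bCOD.
ΔS = 460 − 14.1 = 445.9 mg/L, so the substrate removal rate is 17700 × 445.9/1000 = 7892 kg bCOD/d.
Net sludge production P_X = 0.2108 × 7892 = 1664 kg VSS/d.
R_O = Q·(S₀ − S) − 1.42·P_X = 7892 − 1.42 × 1664 = 5530 kg O₂/d.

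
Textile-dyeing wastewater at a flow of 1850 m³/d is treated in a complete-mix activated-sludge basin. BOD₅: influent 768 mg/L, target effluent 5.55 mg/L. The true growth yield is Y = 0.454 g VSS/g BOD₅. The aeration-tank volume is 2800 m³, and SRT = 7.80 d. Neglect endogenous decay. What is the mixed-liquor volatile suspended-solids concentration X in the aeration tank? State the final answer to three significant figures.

X ≈ 1780 mg/L

Without decay, X = Y Q (S₀−S) θ_c / V = 0.454 × 1850 × (768 − 5.55) × 7.80 / 2800 = 1784 mg/L.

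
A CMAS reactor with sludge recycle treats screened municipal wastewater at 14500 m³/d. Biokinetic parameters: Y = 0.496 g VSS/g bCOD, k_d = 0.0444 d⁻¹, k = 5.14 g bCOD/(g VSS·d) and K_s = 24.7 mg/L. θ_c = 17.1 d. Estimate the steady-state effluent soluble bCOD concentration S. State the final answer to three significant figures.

From the Monod/SRT balance for a CMAS, S = K_s·(1+k_d θ_c)/[θ_c·(Y k − k_d) − 1] = 24.7 × (1 + 0.0444 × 17.1) / [17.1 × (0.496 × 5.14 − 0.0444) − 1] = 43.45 / 41.84 = 1.039 mg/L.

S ≈ 1.04 mg/L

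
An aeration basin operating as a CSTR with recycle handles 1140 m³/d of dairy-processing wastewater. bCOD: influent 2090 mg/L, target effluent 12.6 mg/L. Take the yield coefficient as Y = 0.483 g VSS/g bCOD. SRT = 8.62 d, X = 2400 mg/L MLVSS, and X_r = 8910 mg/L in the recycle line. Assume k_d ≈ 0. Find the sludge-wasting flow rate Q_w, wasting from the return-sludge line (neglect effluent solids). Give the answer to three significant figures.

Biomass mass balance (decay neglected): V·X = Y·Q·(S₀ − S)·θ_c, so V = 0.483 × 1140 × (2090 − 12.6) × 8.62 / 2400 = 4108 m³.
Wasting from the return line (neglecting effluent solids): Q_w = V·X / (θ_c·X_r) = 4108 × 2400 / (8.62 × 8910) = 128.4 m³/d.

Q_w ≈ 128 m³/d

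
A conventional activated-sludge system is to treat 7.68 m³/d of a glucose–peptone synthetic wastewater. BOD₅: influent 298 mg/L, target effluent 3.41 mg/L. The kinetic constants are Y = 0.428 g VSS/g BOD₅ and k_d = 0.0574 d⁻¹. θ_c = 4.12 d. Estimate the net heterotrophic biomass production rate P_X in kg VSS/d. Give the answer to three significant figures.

P_X ≈ 0.783 kg VSS/d

Correct the yield for decay: Y_obs = Y/(1 + k_d θ_c) = 0.428 / (1 + 0.0574 × 4.12) = 0.428 / 1.236 = 0.3461.
Substrate removed = Q·(S₀ − S) = 7.68 m³/d × (298 − 3.41) g/m³ = 2.26×10^3 g/d = 2.262 kg/d.
P_X = Y_obs · Q(S₀ − S) = 0.3461 × 2.262 = 0.7831 kg VSS/d.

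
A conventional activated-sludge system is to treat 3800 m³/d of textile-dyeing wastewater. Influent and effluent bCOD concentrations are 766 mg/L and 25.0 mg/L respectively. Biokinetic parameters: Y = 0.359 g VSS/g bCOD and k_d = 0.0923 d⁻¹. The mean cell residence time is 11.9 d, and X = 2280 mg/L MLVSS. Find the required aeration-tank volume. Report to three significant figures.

V ≈ 2510 m³

Rearranging the biomass balance for a CMAS with decay, V = Y·Q·ΔS·θ_c / [X·(1+k_d θ_c)] = 0.359 × 3800 × (766 − 25.0) × 11.9 / [2280 × (1 + 0.0923 × 11.9)] = 1.2×10^7 / 4784 = 2514 m³.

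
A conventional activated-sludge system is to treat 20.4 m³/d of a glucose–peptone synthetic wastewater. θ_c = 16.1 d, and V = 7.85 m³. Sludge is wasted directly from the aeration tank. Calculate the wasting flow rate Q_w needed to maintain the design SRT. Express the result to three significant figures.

Q_w ≈ 0.488 m³/d

Wasting from the aeration tank: Q_w = V / θ_c = 7.850 / 16.1 = 0.4876 m³/d.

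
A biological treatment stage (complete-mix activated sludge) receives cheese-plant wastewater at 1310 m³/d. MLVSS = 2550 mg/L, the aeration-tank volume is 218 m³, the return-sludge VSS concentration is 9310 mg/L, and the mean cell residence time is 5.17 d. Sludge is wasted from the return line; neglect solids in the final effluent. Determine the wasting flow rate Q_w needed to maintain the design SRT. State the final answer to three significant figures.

Q_w ≈ 11.5 m³/d

Q_w = (V·X)/(θ_c X_r) = 218.0 × 2550 / (5.17 × 9310) = 11.55 m³/d.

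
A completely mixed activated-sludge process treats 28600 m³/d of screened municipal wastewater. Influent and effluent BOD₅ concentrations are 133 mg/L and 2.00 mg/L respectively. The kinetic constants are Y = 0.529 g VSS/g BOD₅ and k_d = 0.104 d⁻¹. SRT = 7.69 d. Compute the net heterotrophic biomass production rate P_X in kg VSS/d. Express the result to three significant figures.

P_X ≈ 1100 kg VSS/d

Y_obs = Y / (1 + k_d θ_c) = 0.529 / (1 + 0.104 × 7.69) = 0.529 / 1.800 = 0.2939.
ΔS = 133 − 2.00 = 131.0 mg/L, so the substrate removal rate is 28600 × 131.0/1000 = 3747 kg BOD₅/d.
Net biomass production P_X = Y_obs × Q·(S₀ − S) = 0.2939 × 3747 = 1101 kg VSS/d.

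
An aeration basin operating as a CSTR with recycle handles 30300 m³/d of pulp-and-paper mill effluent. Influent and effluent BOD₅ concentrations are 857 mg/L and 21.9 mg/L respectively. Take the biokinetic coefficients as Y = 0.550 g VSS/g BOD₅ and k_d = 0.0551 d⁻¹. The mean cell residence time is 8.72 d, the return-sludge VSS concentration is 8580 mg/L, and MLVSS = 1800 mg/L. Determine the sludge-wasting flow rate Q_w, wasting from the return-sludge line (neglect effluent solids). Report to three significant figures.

Q_w ≈ 1100 m³/d

From the SRT design equation V = Y Q (S₀−S) θ_c / [X (1 + k_d θ_c)] = 0.550 × 30300 × (857 − 21.9) × 8.72 / [1800 × (1 + 0.0551 × 8.72)] = 1.21×10^8 / 2665 = 45539 m³.
Q_w = (V·X)/(θ_c X_r) = 45539 × 1800 / (8.72 × 8580) = 1096 m³/d.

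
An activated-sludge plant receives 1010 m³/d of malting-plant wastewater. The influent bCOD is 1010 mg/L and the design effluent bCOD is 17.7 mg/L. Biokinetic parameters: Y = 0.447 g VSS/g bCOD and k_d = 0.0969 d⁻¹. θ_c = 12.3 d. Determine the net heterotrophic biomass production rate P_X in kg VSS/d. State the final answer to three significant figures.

Observed yield with endogenous decay: Y_obs = Y / (1 + k_d·θ_c) = 0.447 / (1 + 0.0969 × 12.3) = 0.447 / 2.192 = 0.2039 g VSS/g bCOD.
Mass of bCOD removed per day: Q(S₀ − S) = 1010 × 992.3 g/m³ = 1002 kg/d.
P_X = Y_obs · Q(S₀ − S) = 0.2039 × 1002 = 204.4 kg VSS/d.

P_X ≈ 204 kg VSS/d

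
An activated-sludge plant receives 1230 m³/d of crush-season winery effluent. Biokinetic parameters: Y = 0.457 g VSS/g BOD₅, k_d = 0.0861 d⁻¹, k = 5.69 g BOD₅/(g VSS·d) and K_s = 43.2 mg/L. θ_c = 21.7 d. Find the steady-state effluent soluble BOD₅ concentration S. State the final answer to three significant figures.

S ≈ 2.31 mg/L

From the Monod/SRT balance for a CMAS, S = K_s·(1+k_d θ_c)/[θ_c·(Y k − k_d) − 1] = 43.2 × (1 + 0.0861 × 21.7) / [21.7 × (0.457 × 5.69 − 0.0861) − 1] = 123.9 / 53.56 = 2.314 mg/L.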